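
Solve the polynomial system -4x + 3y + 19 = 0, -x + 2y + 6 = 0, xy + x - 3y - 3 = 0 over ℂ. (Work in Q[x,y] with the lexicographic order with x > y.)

{(4, -1)}

Compute a lex Gröbner basis by Buchberger's algorithm.
f_1 = -4x + 3y + 19, LT = x.
f_2 = -x + 2y + 6, LT = x.
f_3 = xy + x - 3y - 3, LT = xy.

S(f_1,f_2): lcm = x. S = \tfrac{5}{4}y + \tfrac{5}{4}.
  leading term y: no divisor's leading term divides it; move \tfrac{5}{4}y to the remainder.
  leading term 1: no divisor's leading term divides it; move \tfrac{5}{4} to the remainder.
  remainder \tfrac{5}{4}y + \tfrac{5}{4} ≠ 0; add h_4 = \tfrac{5}{4}y + \tfrac{5}{4} to the basis.

The other S-polynomials (S(f_1,f_3), S(f_2,f_3), S(f_1,h_4), S(f_2,h_4), S(f_3,h_4)) all reduce to 0 modulo the current basis, so we have a Gröbner basis.
Inter-reduce: drop elements whose leading term is divisible by another's, tail-reduce, and make monic.
Reduced Gröbner basis: {x - 4, y + 1}.

From the last basis element, y + 1 = 0, so y takes values in {-1}. Each choice, substituted upward through the basis, yields the corresponding point(s) of the solution set.
  y = -1: the earlier basis element becomes x - 4 = 0, giving x = 4 — point (4, -1).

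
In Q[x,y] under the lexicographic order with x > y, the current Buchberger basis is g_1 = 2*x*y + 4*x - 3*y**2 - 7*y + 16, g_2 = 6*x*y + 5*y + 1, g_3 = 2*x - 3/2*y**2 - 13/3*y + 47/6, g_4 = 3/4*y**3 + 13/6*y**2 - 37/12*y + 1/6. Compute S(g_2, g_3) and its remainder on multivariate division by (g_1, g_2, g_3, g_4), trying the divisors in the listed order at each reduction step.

lcm(LM(g_2), LM(g_3)) = x*y.
S = (lcm/LT(g_2))·g_2 − (lcm/LT(g_3))·g_3 = 3/4*y**3 + 13/6*y**2 - 37/12*y + 1/6.
Reduce S modulo (g_1, g_2, g_3, g_4) in that order:
  leading term y**3: subtract (1)·g_4 from 3/4*y**3 + 13/6*y**2 - 37/12*y + 1/6 → 0
The remainder is 0, so this S-polynomial contributes no new basis element.
An S-polynomial is built so that the two leading terms cancel; whether anything survives reduction is exactly the Gröbner-basis criterion.

S(g_2, g_3) = 3/4*y**3 + 13/6*y**2 - 37/12*y + 1/6; remainder on division = 0.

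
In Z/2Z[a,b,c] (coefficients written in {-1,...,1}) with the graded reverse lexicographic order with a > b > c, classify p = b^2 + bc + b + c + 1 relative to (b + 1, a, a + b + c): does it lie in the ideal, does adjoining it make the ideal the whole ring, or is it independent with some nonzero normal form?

First compute the reduced Gröbner basis of I by Buchberger's algorithm.
f_1 = b + 1, LT = b.
f_2 = a, LT = a.
f_3 = a + b + c, LT = a.

S(f_2,f_3): lcm = a. S = b + c.
  reduce S modulo (f_1, f_2, f_3):
  remainder c + 1 ≠ 0; add h_4 = c + 1 to the basis.

The other S-polynomials (S(f_1,f_2), S(f_1,f_3), S(f_1,h_4), S(f_2,h_4), S(f_3,h_4)) all reduce to 0 modulo the current basis, so we have a Gröbner basis.
Inter-reduce: drop elements whose leading term is divisible by another's, tail-reduce, and make monic.
Reduced Gröbner basis: {a, b + 1, c + 1}.
Label its elements g_1 = a, g_2 = b + 1, g_3 = c + 1.

Reduce p = b^2 + bc + b + c + 1 modulo G:
  leading term b^2: subtract (b)·g_2 from b^2 + bc + b + c + 1 → bc + c + 1
  leading term bc: subtract (c)·g_2 from bc + c + 1 → 1
  leading term 1: no divisor's leading term divides it; move 1 to the remainder.
  normal form = 1.
The normal form is nonzero, so p ∉ I. Since p minus its normal form lies in I, I + (p) = I + (r) where r = 1; decide whether this ideal is the whole ring.
Here r = 1 is a nonzero constant, hence a unit: 1 ∈ I + (p), the Gröbner basis of I + (p) is {1}, and the enlarged system has no common solution — adjoining p is inconsistent.

Adjoining b^2 + bc + b + c + 1 makes the ideal the whole ring: the system is inconsistent.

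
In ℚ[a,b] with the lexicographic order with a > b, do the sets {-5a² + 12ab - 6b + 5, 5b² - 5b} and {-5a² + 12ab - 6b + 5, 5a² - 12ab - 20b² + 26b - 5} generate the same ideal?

For a fixed monomial order, each ideal has a unique reduced Gröbner basis; comparing bases decides equality.
Buchberger on the first generating set:
f_1 = -5a² + 12ab - 6b + 5, LT = a².
f_2 = 5b² - 5b, LT = b².

The S-polynomials (S(f_1,f_2)) all reduce to 0 modulo the current basis, so we have a Gröbner basis.
Inter-reduce: drop elements whose leading term is divisible by another's, tail-reduce, and make monic.
Reduced Gröbner basis: {a² - 12/5ab + 6/5b - 1, b² - b}.

Buchberger on the second generating set:
h_1 = -5a² + 12ab - 6b + 5, LT = a².
h_2 = 5a² - 12ab - 20b² + 26b - 5, LT = a².

S(h_1,h_2): lcm = a². S = 4b² - 4b.
  leading term b²: no divisor's leading term divides it; move 4b² to the remainder.
  leading term b: no divisor's leading term divides it; move -4b to the remainder.
  remainder 4b² - 4b ≠ 0; add k_3 = 4b² - 4b to the basis.

The other S-polynomials (S(h_1,k_3), S(h_2,k_3)) all reduce to 0 modulo the current basis, so we have a Gröbner basis.
Inter-reduce: drop elements whose leading term is divisible by another's, tail-reduce, and make monic.
Reduced Gröbner basis: {a² - 12/5ab + 6/5b - 1, b² - b}.

These coincide, so the ideals are equal.

Yes, the ideals are equal.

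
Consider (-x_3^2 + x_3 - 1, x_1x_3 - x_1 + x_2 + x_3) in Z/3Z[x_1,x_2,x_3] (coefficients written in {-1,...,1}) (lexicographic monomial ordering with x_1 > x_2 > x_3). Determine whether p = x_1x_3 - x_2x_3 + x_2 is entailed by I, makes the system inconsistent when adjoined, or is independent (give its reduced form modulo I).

Adjoining x_1x_3 - x_2x_3 + x_2 makes the ideal the whole ring: the system is inconsistent.

First compute the reduced Gröbner basis of I by Buchberger's algorithm.
f_1 = -x_3^2 + x_3 - 1, LT = x_3^2.
f_2 = x_1x_3 - x_1 + x_2 + x_3, LT = x_1x_3.

S(f_1,f_2): lcm = x_1x_3^2. S = x_1 - x_2x_3 - x_3^2.
  leading term x_1: no divisor's leading term divides it; move x_1 to the remainder.
  leading term x_2x_3: no divisor's leading term divides it; move -x_2x_3 to the remainder.
  leading term x_3^2: subtract (1)·f_1 from -x_3^2 → -x_3 + 1
  leading term x_3: no divisor's leading term divides it; move -x_3 to the remainder.
  leading term 1: no divisor's leading term divides it; move 1 to the remainder.
  remainder x_1 - x_2x_3 - x_3 + 1 ≠ 0; add h_3 = x_1 - x_2x_3 - x_3 + 1 to the basis.

The other S-polynomials (S(f_1,h_3), S(f_2,h_3)) all reduce to 0 modulo the current basis, so we have a Gröbner basis.
Inter-reduce: drop elements whose leading term is divisible by another's, tail-reduce, and make monic.
Reduced Gröbner basis: {x_1 - x_2x_3 - x_3 + 1, x_3^2 - x_3 + 1}.
Label its elements g_1 = x_1 - x_2x_3 - x_3 + 1, g_2 = x_3^2 - x_3 + 1.

Reduce p = x_1x_3 - x_2x_3 + x_2 modulo G:
  leading term x_1x_3: subtract (x_3)·g_1 from x_1x_3 - x_2x_3 + x_2 → x_2x_3^2 - x_2x_3 + x_2 + x_3^2 - x_3
  leading term x_2x_3^2: subtract (x_2)·g_2 from x_2x_3^2 - x_2x_3 + x_2 + x_3^2 - x_3 → x_3^2 - x_3
  leading term x_3^2: subtract (1)·g_2 from x_3^2 - x_3 → -1
  leading term 1: no divisor's leading term divides it; move -1 to the remainder.
  normal form = -1.
The normal form is nonzero, so p ∉ I. Since p minus its normal form lies in I, I + (p) = I + (r) where r = -1; decide whether this ideal is the whole ring.
Here r = -1 is a nonzero constant, hence a unit: 1 ∈ I + (p), the Gröbner basis of I + (p) is {1}, and the enlarged system has no common solution — adjoining p is inconsistent.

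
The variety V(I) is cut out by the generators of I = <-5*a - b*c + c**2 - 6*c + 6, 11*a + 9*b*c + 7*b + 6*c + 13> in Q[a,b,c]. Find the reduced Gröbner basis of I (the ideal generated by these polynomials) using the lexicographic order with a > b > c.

f_1 = -5*a - b*c + c**2 - 6*c + 6, LT = a.
f_2 = 11*a + 9*b*c + 7*b + 6*c + 13, LT = a.

S(f_1,f_2): lcm = a. S = -34/55*b*c - 7/11*b - 1/5*c**2 + 36/55*c - 131/55.
  leading term b*c: no divisor's leading term divides it; move -34/55*b*c to the remainder.
  leading term b: no divisor's leading term divides it; move -7/11*b to the remainder.
  leading term c**2: no divisor's leading term divides it; move -1/5*c**2 to the remainder.
  leading term c: no divisor's leading term divides it; move 36/55*c to the remainder.
  leading term 1: no divisor's leading term divides it; move -131/55 to the remainder.
  remainder -34/55*b*c - 7/11*b - 1/5*c**2 + 36/55*c - 131/55 ≠ 0; add g_3 = -34/55*b*c - 7/11*b - 1/5*c**2 + 36/55*c - 131/55 to the basis.

The other S-polynomials (S(f_1,g_3), S(f_2,g_3)) all reduce to 0 modulo the current basis, so we have a Gröbner basis.
Inter-reduce: drop elements whose leading term is divisible by another's, tail-reduce, and make monic.

G = {a - 7/34*b - 9/34*c**2 + 24/17*c - 67/34, b*c + 35/34*b + 11/34*c**2 - 18/17*c + 131/34}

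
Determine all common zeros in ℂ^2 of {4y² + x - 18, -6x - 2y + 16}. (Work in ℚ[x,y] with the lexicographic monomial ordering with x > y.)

{(119/36, -23/12), (2, 2)}

Compute a lex Gröbner basis by Buchberger's algorithm.
f_1 = x + 4y² - 18, LT = x.
f_2 = -6x - 2y + 16, LT = x.

S(f_1,f_2): lcm = x. S = 4y² - ⅓y - 46/3.
  leading term y²: no divisor's leading term divides it; move 4y² to the remainder.
  leading term y: no divisor's leading term divides it; move -⅓y to the remainder.
  leading term 1: no divisor's leading term divides it; move -46/3 to the remainder.
  remainder 4y² - ⅓y - 46/3 ≠ 0; add h_3 = 4y² - ⅓y - 46/3 to the basis.

The other S-polynomials (S(f_1,h_3), S(f_2,h_3)) all reduce to 0 modulo the current basis, so we have a Gröbner basis.
Inter-reduce: drop elements whose leading term is divisible by another's, tail-reduce, and make monic.
Reduced Gröbner basis: {x + ⅓y - 8/3, y² - 1/12y - 23/6}.

The lex basis is triangular: the last element involves only y. Solving y² - 1/12y - 23/6 = 0 gives y ∈ {-23/12, 2}; substituting each value into the earlier elements determines the remaining variables.
  y = -23/12: the earlier basis element becomes x - 119/36 = 0, giving x = 119/36 — point (119/36, -23/12).
  y = 2: the earlier basis element becomes x - 2 = 0, giving x = 2 — point (2, 2).
This is the nonlinear analogue of row-reducing a linear system.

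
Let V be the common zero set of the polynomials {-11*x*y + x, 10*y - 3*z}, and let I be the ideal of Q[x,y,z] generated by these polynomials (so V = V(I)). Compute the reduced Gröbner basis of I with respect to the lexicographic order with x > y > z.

G = {x*z - 10/33*x, y - 3/10*z}

f_1 = -11*x*y + x, LT = x*y.
f_2 = 10*y - 3*z, LT = y.

S(f_1,f_2): lcm = x*y. S = 3/10*x*z - 1/11*x.
  leading term x*z: no divisor's leading term divides it; move 3/10*x*z to the remainder.
  leading term x: no divisor's leading term divides it; move -1/11*x to the remainder.
  remainder 3/10*x*z - 1/11*x ≠ 0; add g_3 = 3/10*x*z - 1/11*x to the basis.

The other S-polynomials (S(f_1,g_3), S(f_2,g_3)) all reduce to 0 modulo the current basis, so we have a Gröbner basis.
Inter-reduce: drop elements whose leading term is divisible by another's, tail-reduce, and make monic.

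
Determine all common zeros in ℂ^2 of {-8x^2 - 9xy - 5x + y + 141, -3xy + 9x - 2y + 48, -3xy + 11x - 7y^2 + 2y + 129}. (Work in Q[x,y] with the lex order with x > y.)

Compute a lex Gröbner basis by Buchberger's algorithm.
f_1 = -8x^2 - 9xy - 5x + y + 141, LT = x^2.
f_2 = -3xy + 9x - 2y + 48, LT = xy.
f_3 = -3xy + 11x - 7y^2 + 2y + 129, LT = xy.

S(f_1,f_2): lcm = x^2y. S = 3x^2 + 9/8xy^2 - 1/24xy + 16x - 1/8y^2 - 141/8y.
  leading term x^2: subtract (-3/8)·f_1 from 3x^2 + 9/8xy^2 - 1/24xy + 16x - 1/8y^2 - 141/8y → 9/8xy^2 - 41/12xy + 113/8x - 1/8y^2 - 69/4y + 423/8
  leading term xy^2: subtract (-3/8y)·f_2 from 9/8xy^2 - 41/12xy + 113/8x - 1/8y^2 - 69/4y + 423/8 → -1/24xy + 113/8x - 7/8y^2 + 3/4y + 423/8
  leading term xy: subtract (1/72)·f_2 from -1/24xy + 113/8x - 7/8y^2 + 3/4y + 423/8 → 14x - 7/8y^2 + 7/9y + 1253/24
  leading term x: no divisor's leading term divides it; move 14x to the remainder.
  leading term y^2: no divisor's leading term divides it; move -7/8y^2 to the remainder.
  leading term y: no divisor's leading term divides it; move 7/9y to the remainder.
  leading term 1: no divisor's leading term divides it; move 1253/24 to the remainder.
  remainder 14x - 7/8y^2 + 7/9y + 1253/24 ≠ 0; add h_4 = 14x - 7/8y^2 + 7/9y + 1253/24 to the basis.

S(f_1,f_3): lcm = x^2y. S = 11/3x^2 - 29/24xy^2 + 31/24xy + 43x - 1/8y^2 - 141/8y.
  leading term x^2: subtract (-11/24)·f_1 from 11/3x^2 - 29/24xy^2 + 31/24xy + 43x - 1/8y^2 - 141/8y → -29/24xy^2 - 17/6xy + 977/24x - 1/8y^2 - 103/6y + 517/8
  leading term xy^2: subtract (29/72y)·f_2 from -29/24xy^2 - 17/6xy + 977/24x - 1/8y^2 - 103/6y + 517/8 → -155/24xy + 977/24x + 49/72y^2 - 73/2y + 517/8
  leading term xy: subtract (155/72)·f_2 from -155/24xy + 977/24x + 49/72y^2 - 73/2y + 517/8 → 64/3x + 49/72y^2 - 1159/36y - 929/24
  leading term x: subtract (32/21)·h_4 from 64/3x + 49/72y^2 - 1159/36y - 929/24 → 145/72y^2 - 3605/108y - 8515/72
  leading term y^2: no divisor's leading term divides it; move 145/72y^2 to the remainder.
  leading term y: no divisor's leading term divides it; move -3605/108y to the remainder.
  leading term 1: no divisor's leading term divides it; move -8515/72 to the remainder.
  remainder 145/72y^2 - 3605/108y - 8515/72 ≠ 0; add h_5 = 145/72y^2 - 3605/108y - 8515/72 to the basis.

S(f_2,f_3): lcm = xy. S = 2/3x - 7/3y^2 + 4/3y + 27.
  leading term x: subtract (1/21)·h_4 from 2/3x - 7/3y^2 + 4/3y + 27 → -55/24y^2 + 35/27y + 1765/72
  leading term y^2: subtract (-33/29)·h_5 from -55/24y^2 + 35/27y + 1765/72 → -114905/3132y - 114905/1044
  leading term y: no divisor's leading term divides it; move -114905/3132y to the remainder.
  leading term 1: no divisor's leading term divides it; move -114905/1044 to the remainder.
  remainder -114905/3132y - 114905/1044 ≠ 0; add h_6 = -114905/3132y - 114905/1044 to the basis.

S(f_1,h_4): lcm = x^2. S = 1/16xy^2 + 77/72xy - 149/48x - 1/8y - 141/8.
  leading term xy^2: subtract (-1/48y)·f_2 from 1/16xy^2 + 77/72xy - 149/48x - 1/8y - 141/8 → 181/144xy - 149/48x - 1/24y^2 + 7/8y - 141/8
  leading term xy: subtract (-181/432)·f_2 from 181/144xy - 149/48x - 1/24y^2 + 7/8y - 141/8 → 2/3x - 1/24y^2 + 1/27y + 179/72
  leading term x: subtract (1/21)·h_4 from 2/3x - 1/24y^2 + 1/27y + 179/72 → 0
  remainder 0.

S(f_2,h_4): lcm = xy. S = -3x + 1/16y^3 - 1/18y^2 - 49/16y - 16.
  leading term x: subtract (-3/14)·h_4 from -3x + 1/16y^3 - 1/18y^2 - 49/16y - 16 → 1/16y^3 - 35/144y^2 - 139/48y - 77/16
  leading term y^3: subtract (9/290y)·h_5 from 1/16y^3 - 35/144y^2 - 139/48y - 77/16 → 3311/4176y^2 + 539/696y - 77/16
  leading term y^2: subtract (3311/8410)·h_5 from 3311/4176y^2 + 539/696y - 77/16 → 1263955/90828y + 1263955/30276
  leading term y: subtract (-11/29)·h_6 from 1263955/90828y + 1263955/30276 → 0
  remainder 0.

S(f_3,h_4): lcm = xy. S = -11/3x + 1/16y^3 + 41/18y^2 - 211/48y - 43.
  leading term x: subtract (-11/42)·h_4 from -11/3x + 1/16y^3 + 41/18y^2 - 211/48y - 43 → 1/16y^3 + 295/144y^2 - 1811/432y - 4223/144
  leading term y^3: subtract (9/290y)·h_5 from 1/16y^3 + 295/144y^2 - 1811/432y - 4223/144 → 12881/4176y^2 - 3269/6264y - 4223/144
  leading term y^2: subtract (12881/8410)·h_5 from 12881/4176y^2 - 3269/6264y - 4223/144 → 1149050/22707y + 1149050/7569
  leading term y: subtract (-40/29)·h_6 from 1149050/22707y + 1149050/7569 → 0
  remainder 0.

S(f_1,h_5): leading monomials are coprime, so the S-polynomial reduces to 0 (Buchberger's first criterion).
S(f_2,h_5): lcm = xy^2. S = 1181/87xy + 1703/29x + 2/3y^2 - 16y.
  leading term xy: subtract (-1181/261)·f_2 from 1181/87xy + 1703/29x + 2/3y^2 - 16y → 2884/29x + 2/3y^2 - 6538/261y + 18896/87
  leading term x: subtract (206/29)·h_4 from 2884/29x + 2/3y^2 - 6538/261y + 18896/87 → 2395/348y^2 - 2660/87y - 17825/116
  leading term y^2: subtract (2874/841)·h_5 from 2395/348y^2 - 2660/87y - 17825/116 → 1263955/15138y + 1263955/5046
  leading term y: subtract (-66/29)·h_6 from 1263955/15138y + 1263955/5046 → 0
  remainder 0.

S(f_3,h_5): lcm = xy^2. S = 1123/87xy + 1703/29x + 7/3y^3 - 2/3y^2 - 43y.
  leading term xy: subtract (-1123/261)·f_2 from 1123/87xy + 1703/29x + 7/3y^3 - 2/3y^2 - 43y → 2826/29x + 7/3y^3 - 2/3y^2 - 13469/261y + 17968/87
  leading term x: subtract (1413/203)·h_4 from 2826/29x + 7/3y^3 - 2/3y^2 - 13469/261y + 17968/87 → 7/3y^3 + 3775/696y^2 - 14882/261y - 109183/696
  leading term y^3: subtract (168/145y)·h_5 from 7/3y^3 + 3775/696y^2 - 14882/261y - 109183/696 → 92077/2088y^2 + 20881/261y - 109183/696
  leading term y^2: subtract (92077/4205)·h_5 from 92077/2088y^2 + 20881/261y - 109183/696 → 73654105/90828y + 73654105/30276
  leading term y: subtract (-641/29)·h_6 from 73654105/90828y + 73654105/30276 → 0
  remainder 0.

S(h_4,h_5): leading monomials are coprime, so the S-polynomial reduces to 0 (Buchberger's first criterion).
S(f_1,h_6): leading monomials are coprime, so the S-polynomial reduces to 0 (Buchberger's first criterion).
S(f_2,h_6): lcm = xy. S = -6x + 2/3y - 16.
  leading term x: subtract (-3/7)·h_4 from -6x + 2/3y - 16 → -3/8y^2 + y + 51/8
  leading term y^2: subtract (-27/145)·h_5 from -3/8y^2 + y + 51/8 → -605/116y - 1815/116
  leading term y: subtract (3267/22981)·h_6 from -605/116y - 1815/116 → 0
  remainder 0.

S(f_3,h_6): lcm = xy. S = -20/3x + 7/3y^2 - 2/3y - 43.
  leading term x: subtract (-10/21)·h_4 from -20/3x + 7/3y^2 - 2/3y - 43 → 23/12y^2 - 8/27y - 653/36
  leading term y^2: subtract (138/145)·h_5 from 23/12y^2 - 8/27y - 653/36 → 49285/1566y + 49285/522
  leading term y: subtract (-19714/22981)·h_6 from 49285/1566y + 49285/522 → 0
  remainder 0.

S(h_4,h_6): leading monomials are coprime, so the S-polynomial reduces to 0 (Buchberger's first criterion).
S(h_5,h_6): lcm = y^2. S = -1703/87y - 1703/29.
  leading term y: subtract (61308/114905)·h_6 from -1703/87y - 1703/29 → 0
  remainder 0.

Every S-polynomial of the final basis reduces to 0, so we have a Gröbner basis.
Inter-reduce: drop elements whose leading term is divisible by another's, tail-reduce, and make monic.
Reduced Gröbner basis: {x + 3, y + 3}.

The lex basis is triangular: the last element involves only y. Solving y + 3 = 0 gives y ∈ {-3}; substituting each value into the earlier elements determines the remaining variables.
  y = -3: the earlier basis element becomes x + 3 = 0, giving x = -3 — point (-3, -3).
Each listed point satisfies every original equation (direct substitution).

{(-3, -3)}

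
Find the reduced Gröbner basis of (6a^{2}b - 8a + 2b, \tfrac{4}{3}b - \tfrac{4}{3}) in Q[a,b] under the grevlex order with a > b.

G = {a^{2} - \tfrac{4}{3}a + \tfrac{1}{3}, b - 1}

f_1 = 6a^{2}b - 8a + 2b, LT = a^{2}b.
f_2 = \tfrac{4}{3}b - \tfrac{4}{3}, LT = b.

S(f_1,f_2): lcm = a^{2}b. S = a^{2} - \tfrac{4}{3}a + \tfrac{1}{3}b.
  leading term a^{2}: no divisor's leading term divides it; move a^{2} to the remainder.
  leading term a: no divisor's leading term divides it; move -\tfrac{4}{3}a to the remainder.
  leading term b: subtract (\tfrac{1}{4})·f_2 from \tfrac{1}{3}b → \tfrac{1}{3}
  leading term 1: no divisor's leading term divides it; move \tfrac{1}{3} to the remainder.
  remainder a^{2} - \tfrac{4}{3}a + \tfrac{1}{3} ≠ 0; add g_3 = a^{2} - \tfrac{4}{3}a + \tfrac{1}{3} to the basis.

The other S-polynomials (S(f_1,g_3), S(f_2,g_3)) all reduce to 0 modulo the current basis, so we have a Gröbner basis.
Inter-reduce: drop elements whose leading term is divisible by another's, tail-reduce, and make monic.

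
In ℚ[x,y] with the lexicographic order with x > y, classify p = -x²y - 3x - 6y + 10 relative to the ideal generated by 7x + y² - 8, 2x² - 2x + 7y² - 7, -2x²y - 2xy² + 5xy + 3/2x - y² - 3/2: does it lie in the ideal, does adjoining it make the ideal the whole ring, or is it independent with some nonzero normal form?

First compute the reduced Gröbner basis of I by Buchberger's algorithm.
f_1 = 7x + y² - 8, LT = x.
f_2 = 2x² - 2x + 7y² - 7, LT = x².
f_3 = -2x²y - 2xy² + 5xy + 3/2x - y² - 3/2, LT = x²y.

S(f_1,f_2): lcm = x². S = 1/7xy² - 1/7x - 7/2y² + 7/2.
  reduce S modulo (f_1, f_2, f_3):
  remainder -1/49y⁴ - 325/98y² + 327/98 ≠ 0; add h_4 = -1/49y⁴ - 325/98y² + 327/98 to the basis.

S(f_1,f_3): lcm = x²y. S = 1/7xy³ - xy² + 19/14xy + ¾x - ½y² - ¾.
  reduce S modulo (f_1, f_2, f_3, h_4):
  remainder 23/7y³ - 699/28y² - 25/14y + 657/28 ≠ 0; add h_5 = 23/7y³ - 699/28y² - 25/14y + 657/28 to the basis.

S(f_3,h_4): lcm = x²y⁴. S = -325/2x²y² + 327/2x² + xy⁵ - 5/2xy⁴ - ¾xy³ + ½y⁵ + ¾y³.
  reduce S modulo (f_1, f_2, f_3, h_4, h_5):
  remainder -87283077/736y² + 686019/368y + 85911039/736 ≠ 0; add h_6 = -87283077/736y² + 686019/368y + 85911039/736 to the basis.

S(f_3,h_5): lcm = x²y³. S = 699/92x²y² + 25/46x²y - 657/92x² + xy⁴ - 5/2xy³ - ¾xy² + ½y⁴ + ¾y².
  reduce S modulo (f_1, f_2, f_3, h_4, h_5, h_6):
  remainder 143272720125/5353362056y - 143272720125/5353362056 ≠ 0; add h_7 = 143272720125/5353362056y - 143272720125/5353362056 to the basis.

The other S-polynomials (S(f_2,f_3), S(f_1,h_4), S(f_2,h_4), S(f_1,h_5), S(f_2,h_5), S(h_4,h_5), S(f_1,h_6), S(f_2,h_6), S(f_3,h_6), S(h_4,h_6), S(h_5,h_6), S(f_1,h_7), S(f_2,h_7), S(f_3,h_7), S(h_4,h_7), S(h_5,h_7), S(h_6,h_7)) all reduce to 0 modulo the current basis, so we have a Gröbner basis.
Inter-reduce: drop elements whose leading term is divisible by another's, tail-reduce, and make monic.
Reduced Gröbner basis: {x - 1, y - 1}.
Label its elements g_1 = x - 1, g_2 = y - 1.

Reduce p = -x²y - 3x - 6y + 10 modulo G:
  leading term x²y: subtract (-xy)·g_1 from -x²y - 3x - 6y + 10 → -xy - 3x - 6y + 10
  leading term xy: subtract (-y)·g_1 from -xy - 3x - 6y + 10 → -3x - 7y + 10
  leading term x: subtract (-3)·g_1 from -3x - 7y + 10 → -7y + 7
  leading term y: subtract (-7)·g_2 from -7y + 7 → 0
  normal form = 0.
Since the normal form is 0, p ∈ I.

The remainder on division by a Gröbner basis is unique — it is the normal form.

-x²y - 3x - 6y + 10 lies in I (it reduces to 0).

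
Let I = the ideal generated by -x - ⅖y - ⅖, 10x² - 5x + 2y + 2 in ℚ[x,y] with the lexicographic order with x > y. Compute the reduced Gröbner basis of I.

G = {x + ⅖y + ⅖, y² + 9/2y + 7/2}

f_1 = -x - ⅖y - ⅖, LT = x.
f_2 = 10x² - 5x + 2y + 2, LT = x².

S(f_1,f_2): lcm = x². S = ⅖xy + 9/10x - ⅕y - ⅕.
  leading term xy: subtract (-⅖y)·f_1 from ⅖xy + 9/10x - ⅕y - ⅕ → 9/10x - 4/25y² - 9/25y - ⅕
  leading term x: subtract (-9/10)·f_1 from 9/10x - 4/25y² - 9/25y - ⅕ → -4/25y² - 18/25y - 14/25
  leading term y²: no divisor's leading term divides it; move -4/25y² to the remainder.
  leading term y: no divisor's leading term divides it; move -18/25y to the remainder.
  leading term 1: no divisor's leading term divides it; move -14/25 to the remainder.
  remainder -4/25y² - 18/25y - 14/25 ≠ 0; add g_3 = -4/25y² - 18/25y - 14/25 to the basis.

The other S-polynomials (S(f_1,g_3), S(f_2,g_3)) all reduce to 0 modulo the current basis, so we have a Gröbner basis.
Inter-reduce: drop elements whose leading term is divisible by another's, tail-reduce, and make monic.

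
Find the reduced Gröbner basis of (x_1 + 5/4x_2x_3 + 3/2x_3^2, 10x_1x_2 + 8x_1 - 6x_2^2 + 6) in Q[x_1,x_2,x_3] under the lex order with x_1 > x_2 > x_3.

G = {x_1 + 5/4x_2x_3 + 3/2x_3^2, x_2^2x_3 + 12/25x_2^2 + 6/5x_2x_3^2 + 4/5x_2x_3 + 24/25x_3^2 - 12/25}

This is the nonlinear analogue of row-reducing a linear system.

f_1 = x_1 + 5/4x_2x_3 + 3/2x_3^2, LT = x_1.
f_2 = 10x_1x_2 + 8x_1 - 6x_2^2 + 6, LT = x_1x_2.

S(f_1,f_2): lcm = x_1x_2. S = -4/5x_1 + 5/4x_2^2x_3 + 3/5x_2^2 + 3/2x_2x_3^2 - 3/5.
  leading term x_1: subtract (-4/5)·f_1 from -4/5x_1 + 5/4x_2^2x_3 + 3/5x_2^2 + 3/2x_2x_3^2 - 3/5 → 5/4x_2^2x_3 + 3/5x_2^2 + 3/2x_2x_3^2 + x_2x_3 + 6/5x_3^2 - 3/5
  leading term x_2^2x_3: no divisor's leading term divides it; move 5/4x_2^2x_3 to the remainder.
  leading term x_2^2: no divisor's leading term divides it; move 3/5x_2^2 to the remainder.
  leading term x_2x_3^2: no divisor's leading term divides it; move 3/2x_2x_3^2 to the remainder.
  leading term x_2x_3: no divisor's leading term divides it; move x_2x_3 to the remainder.
  leading term x_3^2: no divisor's leading term divides it; move 6/5x_3^2 to the remainder.
  leading term 1: no divisor's leading term divides it; move -3/5 to the remainder.
  remainder 5/4x_2^2x_3 + 3/5x_2^2 + 3/2x_2x_3^2 + x_2x_3 + 6/5x_3^2 - 3/5 ≠ 0; add g_3 = 5/4x_2^2x_3 + 3/5x_2^2 + 3/2x_2x_3^2 + x_2x_3 + 6/5x_3^2 - 3/5 to the basis.

The other S-polynomials (S(f_1,g_3), S(f_2,g_3)) all reduce to 0 modulo the current basis, so we have a Gröbner basis.
Inter-reduce: drop elements whose leading term is divisible by another's, tail-reduce, and make monic.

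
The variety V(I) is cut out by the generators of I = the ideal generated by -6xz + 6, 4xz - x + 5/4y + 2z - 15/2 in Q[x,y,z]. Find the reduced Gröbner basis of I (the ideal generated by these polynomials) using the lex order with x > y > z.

G = {x - 5/4y - 2z + 7/2, yz + 8/5z^2 - 14/5z - 4/5}

This is the nonlinear analogue of row-reducing a linear system.

f_1 = -6xz + 6, LT = xz.
f_2 = 4xz - x + 5/4y + 2z - 15/2, LT = xz.

S(f_1,f_2): lcm = xz. S = 1/4x - 5/16y - 1/2z + 7/8.
  leading term x: no divisor's leading term divides it; move 1/4x to the remainder.
  leading term y: no divisor's leading term divides it; move -5/16y to the remainder.
  leading term z: no divisor's leading term divides it; move -1/2z to the remainder.
  leading term 1: no divisor's leading term divides it; move 7/8 to the remainder.
  remainder 1/4x - 5/16y - 1/2z + 7/8 ≠ 0; add g_3 = 1/4x - 5/16y - 1/2z + 7/8 to the basis.

S(f_1,g_3): lcm = xz. S = 5/4yz + 2z^2 - 7/2z - 1.
  leading term yz: no divisor's leading term divides it; move 5/4yz to the remainder.
  leading term z^2: no divisor's leading term divides it; move 2z^2 to the remainder.
  leading term z: no divisor's leading term divides it; move -7/2z to the remainder.
  leading term 1: no divisor's leading term divides it; move -1 to the remainder.
  remainder 5/4yz + 2z^2 - 7/2z - 1 ≠ 0; add g_4 = 5/4yz + 2z^2 - 7/2z - 1 to the basis.

The other S-polynomials (S(f_2,g_3), S(f_1,g_4), S(f_2,g_4), S(g_3,g_4)) all reduce to 0 modulo the current basis, so we have a Gröbner basis.
Inter-reduce: drop elements whose leading term is divisible by another's, tail-reduce, and make monic.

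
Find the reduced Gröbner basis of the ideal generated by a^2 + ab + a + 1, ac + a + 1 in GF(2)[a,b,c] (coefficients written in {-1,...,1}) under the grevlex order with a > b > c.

G = {bc + c^2 + b + c + 1, a + b + c}

Buchberger's algorithm terminates because the ascending chain of leading-term ideals stabilizes.

f_1 = a^2 + ab + a + 1, LT = a^2.
f_2 = ac + a + 1, LT = ac.

S(f_1,f_2): lcm = a^2c. S = abc + a^2 + ac + a + c.
  leading term abc: subtract (b)·f_2 from abc + a^2 + ac + a + c → a^2 + ab + ac + a + b + c
  leading term a^2: subtract (1)·f_1 from a^2 + ab + ac + a + b + c → ac + b + c + 1
  leading term ac: subtract (1)·f_2 from ac + b + c + 1 → a + b + c
  leading term a: no divisor's leading term divides it; move a to the remainder.
  leading term b: no divisor's leading term divides it; move b to the remainder.
  leading term c: no divisor's leading term divides it; move c to the remainder.
  remainder a + b + c ≠ 0; add g_3 = a + b + c to the basis.

S(f_2,g_3): lcm = ac. S = bc + c^2 + a + 1.
  leading term bc: no divisor's leading term divides it; move bc to the remainder.
  leading term c^2: no divisor's leading term divides it; move c^2 to the remainder.
  leading term a: subtract (1)·g_3 from a + 1 → b + c + 1
  leading term b: no divisor's leading term divides it; move b to the remainder.
  leading term c: no divisor's leading term divides it; move c to the remainder.
  leading term 1: no divisor's leading term divides it; move 1 to the remainder.
  remainder bc + c^2 + b + c + 1 ≠ 0; add g_4 = bc + c^2 + b + c + 1 to the basis.

The other S-polynomials (S(f_1,g_3), S(f_1,g_4), S(f_2,g_4), S(g_3,g_4)) all reduce to 0 modulo the current basis, so we have a Gröbner basis.
Inter-reduce: drop elements whose leading term is divisible by another's, tail-reduce, and make monic.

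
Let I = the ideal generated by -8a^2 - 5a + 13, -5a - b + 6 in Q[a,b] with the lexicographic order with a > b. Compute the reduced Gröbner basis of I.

G = {a + 1/5b - 6/5, b^2 - 121/8b + 113/8}

f_1 = -8a^2 - 5a + 13, LT = a^2.
f_2 = -5a - b + 6, LT = a.

S(f_1,f_2): lcm = a^2. S = -1/5ab + 73/40a - 13/8.
  leading term ab: subtract (1/25b)·f_2 from -1/5ab + 73/40a - 13/8 → 73/40a + 1/25b^2 - 6/25b - 13/8
  leading term a: subtract (-73/200)·f_2 from 73/40a + 1/25b^2 - 6/25b - 13/8 → 1/25b^2 - 121/200b + 113/200
  leading term b^2: no divisor's leading term divides it; move 1/25b^2 to the remainder.
  leading term b: no divisor's leading term divides it; move -121/200b to the remainder.
  leading term 1: no divisor's leading term divides it; move 113/200 to the remainder.
  remainder 1/25b^2 - 121/200b + 113/200 ≠ 0; add g_3 = 1/25b^2 - 121/200b + 113/200 to the basis.

The other S-polynomials (S(f_1,g_3), S(f_2,g_3)) all reduce to 0 modulo the current basis, so we have a Gröbner basis.
Inter-reduce: drop elements whose leading term is divisible by another's, tail-reduce, and make monic.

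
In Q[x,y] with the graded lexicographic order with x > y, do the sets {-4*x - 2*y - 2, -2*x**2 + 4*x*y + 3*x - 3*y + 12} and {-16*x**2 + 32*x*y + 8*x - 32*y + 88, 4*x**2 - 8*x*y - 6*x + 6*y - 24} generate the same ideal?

Yes, the ideals are equal.

Since reduced Gröbner bases are canonical representatives of ideals under a given ordering, it suffices to compute and compare them.
Buchberger on the first generating set:
f_1 = -4*x - 2*y - 2, LT = x.
f_2 = -2*x**2 + 4*x*y + 3*x - 3*y + 12, LT = x**2.

S(f_1,f_2): lcm = x**2. S = 5/2*x*y + 2*x - 3/2*y + 6.
  reduce S modulo (f_1, f_2):
  remainder -5/4*y**2 - 15/4*y + 5 ≠ 0; add g_3 = -5/4*y**2 - 15/4*y + 5 to the basis.

The other S-polynomials (S(f_1,g_3), S(f_2,g_3)) all reduce to 0 modulo the current basis, so we have a Gröbner basis.
Inter-reduce: drop elements whose leading term is divisible by another's, tail-reduce, and make monic.
Reduced Gröbner basis: {y**2 + 3*y - 4, x + 1/2*y + 1/2}.

Buchberger on the second generating set:
h_1 = -16*x**2 + 32*x*y + 8*x - 32*y + 88, LT = x**2.
h_2 = 4*x**2 - 8*x*y - 6*x + 6*y - 24, LT = x**2.

S(h_1,h_2): lcm = x**2. S = x + 1/2*y + 1/2.
  reduce S modulo (h_1, h_2):
  remainder x + 1/2*y + 1/2 ≠ 0; add k_3 = x + 1/2*y + 1/2 to the basis.

S(h_1,k_3): lcm = x**2. S = -5/2*x*y - x + 2*y - 11/2.
  reduce S modulo (h_1, h_2, k_3):
  remainder 5/4*y**2 + 15/4*y - 5 ≠ 0; add k_4 = 5/4*y**2 + 15/4*y - 5 to the basis.

The other S-polynomials (S(h_2,k_3), S(h_1,k_4), S(h_2,k_4), S(k_3,k_4)) all reduce to 0 modulo the current basis, so we have a Gröbner basis.
Inter-reduce: drop elements whose leading term is divisible by another's, tail-reduce, and make monic.
Reduced Gröbner basis: {y**2 + 3*y - 4, x + 1/2*y + 1/2}.

These coincide, so the ideals are equal.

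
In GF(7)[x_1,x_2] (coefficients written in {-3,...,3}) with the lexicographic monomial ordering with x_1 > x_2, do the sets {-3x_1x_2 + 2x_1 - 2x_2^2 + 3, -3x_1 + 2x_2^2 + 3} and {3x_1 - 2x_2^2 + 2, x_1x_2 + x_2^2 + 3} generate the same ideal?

No, the ideals differ.

For a fixed monomial order, each ideal has a unique reduced Gröbner basis; comparing bases decides equality.
Buchberger on the first generating set:
f_1 = -3x_1x_2 + 2x_1 - 2x_2^2 + 3, LT = x_1x_2.
f_2 = -3x_1 + 2x_2^2 + 3, LT = x_1.

S(f_1,f_2): lcm = x_1x_2. S = -3x_1 + 3x_2^3 + 3x_2^2 + x_2 - 1.
  reduce S modulo (f_1, f_2):
  remainder 3x_2^3 + x_2^2 + x_2 + 3 ≠ 0; add g_3 = 3x_2^3 + x_2^2 + x_2 + 3 to the basis.

The other S-polynomials (S(f_1,g_3), S(f_2,g_3)) all reduce to 0 modulo the current basis, so we have a Gröbner basis.
Inter-reduce: drop elements whose leading term is divisible by another's, tail-reduce, and make monic.
Reduced Gröbner basis: {x_1 - 3x_2^2 - 1, x_2^3 - 2x_2^2 - 2x_2 + 1}.

Buchberger on the second generating set:
h_1 = 3x_1 - 2x_2^2 + 2, LT = x_1.
h_2 = x_1x_2 + x_2^2 + 3, LT = x_1x_2.

S(h_1,h_2): lcm = x_1x_2. S = -3x_2^3 - x_2^2 + 3x_2 - 3.
  reduce S modulo (h_1, h_2):
  remainder -3x_2^3 - x_2^2 + 3x_2 - 3 ≠ 0; add k_3 = -3x_2^3 - x_2^2 + 3x_2 - 3 to the basis.

The other S-polynomials (S(h_1,k_3), S(h_2,k_3)) all reduce to 0 modulo the current basis, so we have a Gröbner basis.
Inter-reduce: drop elements whose leading term is divisible by another's, tail-reduce, and make monic.
Reduced Gröbner basis: {x_1 - 3x_2^2 + 3, x_2^3 - 2x_2^2 - x_2 + 1}.

Since the reduced bases disagree, the two ideals are not the same.
The same test decides containment: I ⊆ J iff every generator of I reduces to 0 modulo a Gröbner basis of J.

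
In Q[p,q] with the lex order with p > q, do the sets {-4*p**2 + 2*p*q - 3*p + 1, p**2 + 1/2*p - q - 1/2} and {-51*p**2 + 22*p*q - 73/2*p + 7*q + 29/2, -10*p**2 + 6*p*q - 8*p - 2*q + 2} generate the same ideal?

Yes, the ideals are equal.

Since reduced Gröbner bases are canonical representatives of ideals under a given ordering, it suffices to compute and compare them.
Buchberger on the first generating set:
f_1 = -4*p**2 + 2*p*q - 3*p + 1, LT = p**2.
f_2 = p**2 + 1/2*p - q - 1/2, LT = p**2.

S(f_1,f_2): lcm = p**2. S = -1/2*p*q + 1/4*p + q + 1/4.
  leading term p*q: no divisor's leading term divides it; move -1/2*p*q to the remainder.
  leading term p: no divisor's leading term divides it; move 1/4*p to the remainder.
  leading term q: no divisor's leading term divides it; move q to the remainder.
  leading term 1: no divisor's leading term divides it; move 1/4 to the remainder.
  remainder -1/2*p*q + 1/4*p + q + 1/4 ≠ 0; add g_3 = -1/2*p*q + 1/4*p + q + 1/4 to the basis.

S(f_1,g_3): lcm = p**2*q. S = 1/2*p**2 - 1/2*p*q**2 + 11/4*p*q + 1/2*p - 1/4*q.
  leading term p**2: subtract (-1/8)·f_1 from 1/2*p**2 - 1/2*p*q**2 + 11/4*p*q + 1/2*p - 1/4*q → -1/2*p*q**2 + 3*p*q + 1/8*p - 1/4*q + 1/8
  leading term p*q**2: subtract (q)·g_3 from -1/2*p*q**2 + 3*p*q + 1/8*p - 1/4*q + 1/8 → 11/4*p*q + 1/8*p - q**2 - 1/2*q + 1/8
  leading term p*q: subtract (-11/2)·g_3 from 11/4*p*q + 1/8*p - q**2 - 1/2*q + 1/8 → 3/2*p - q**2 + 5*q + 3/2
  leading term p: no divisor's leading term divides it; move 3/2*p to the remainder.
  leading term q**2: no divisor's leading term divides it; move -q**2 to the remainder.
  leading term q: no divisor's leading term divides it; move 5*q to the remainder.
  leading term 1: no divisor's leading term divides it; move 3/2 to the remainder.
  remainder 3/2*p - q**2 + 5*q + 3/2 ≠ 0; add g_4 = 3/2*p - q**2 + 5*q + 3/2 to the basis.

S(g_3,g_4): lcm = p*q. S = -1/2*p + 2/3*q**3 - 10/3*q**2 - 3*q - 1/2.
  leading term p: subtract (-1/3)·g_4 from -1/2*p + 2/3*q**3 - 10/3*q**2 - 3*q - 1/2 → 2/3*q**3 - 11/3*q**2 - 4/3*q
  leading term q**3: no divisor's leading term divides it; move 2/3*q**3 to the remainder.
  leading term q**2: no divisor's leading term divides it; move -11/3*q**2 to the remainder.
  leading term q: no divisor's leading term divides it; move -4/3*q to the remainder.
  remainder 2/3*q**3 - 11/3*q**2 - 4/3*q ≠ 0; add g_5 = 2/3*q**3 - 11/3*q**2 - 4/3*q to the basis.

The other S-polynomials (S(f_2,g_3), S(f_1,g_4), S(f_2,g_4), S(f_1,g_5), S(f_2,g_5), S(g_3,g_5), S(g_4,g_5)) all reduce to 0 modulo the current basis, so we have a Gröbner basis.
Inter-reduce: drop elements whose leading term is divisible by another's, tail-reduce, and make monic.
Reduced Gröbner basis: {p - 2/3*q**2 + 10/3*q + 1, q**3 - 11/2*q**2 - 2*q}.

Buchberger on the second generating set:
h_1 = -51*p**2 + 22*p*q - 73/2*p + 7*q + 29/2, LT = p**2.
h_2 = -10*p**2 + 6*p*q - 8*p - 2*q + 2, LT = p**2.

S(h_1,h_2): lcm = p**2. S = 43/255*p*q - 43/510*p - 86/255*q - 43/510.
  leading term p*q: no divisor's leading term divides it; move 43/255*p*q to the remainder.
  leading term p: no divisor's leading term divides it; move -43/510*p to the remainder.
  leading term q: no divisor's leading term divides it; move -86/255*q to the remainder.
  leading term 1: no divisor's leading term divides it; move -43/510 to the remainder.
  remainder 43/255*p*q - 43/510*p - 86/255*q - 43/510 ≠ 0; add k_3 = 43/255*p*q - 43/510*p - 86/255*q - 43/510 to the basis.

S(h_1,k_3): lcm = p**2*q. S = 1/2*p**2 - 22/51*p*q**2 + 277/102*p*q + 1/2*p - 7/51*q**2 - 29/102*q.
  leading term p**2: subtract (-1/102)·h_1 from 1/2*p**2 - 22/51*p*q**2 + 277/102*p*q + 1/2*p - 7/51*q**2 - 29/102*q → -22/51*p*q**2 + 299/102*p*q + 29/204*p - 7/51*q**2 - 11/51*q + 29/204
  leading term p*q**2: subtract (-110/43*q)·k_3 from -22/51*p*q**2 + 299/102*p*q + 29/204*p - 7/51*q**2 - 11/51*q + 29/204 → 277/102*p*q + 29/204*p - q**2 - 22/51*q + 29/204
  leading term p*q: subtract (1385/86)·k_3 from 277/102*p*q + 29/204*p - q**2 - 22/51*q + 29/204 → 3/2*p - q**2 + 5*q + 3/2
  leading term p: no divisor's leading term divides it; move 3/2*p to the remainder.
  leading term q**2: no divisor's leading term divides it; move -q**2 to the remainder.
  leading term q: no divisor's leading term divides it; move 5*q to the remainder.
  leading term 1: no divisor's leading term divides it; move 3/2 to the remainder.
  remainder 3/2*p - q**2 + 5*q + 3/2 ≠ 0; add k_4 = 3/2*p - q**2 + 5*q + 3/2 to the basis.

S(k_3,k_4): lcm = p*q. S = -1/2*p + 2/3*q**3 - 10/3*q**2 - 3*q - 1/2.
  leading term p: subtract (-1/3)·k_4 from -1/2*p + 2/3*q**3 - 10/3*q**2 - 3*q - 1/2 → 2/3*q**3 - 11/3*q**2 - 4/3*q
  leading term q**3: no divisor's leading term divides it; move 2/3*q**3 to the remainder.
  leading term q**2: no divisor's leading term divides it; move -11/3*q**2 to the remainder.
  leading term q: no divisor's leading term divides it; move -4/3*q to the remainder.
  remainder 2/3*q**3 - 11/3*q**2 - 4/3*q ≠ 0; add k_5 = 2/3*q**3 - 11/3*q**2 - 4/3*q to the basis.

The other S-polynomials (S(h_2,k_3), S(h_1,k_4), S(h_2,k_4), S(h_1,k_5), S(h_2,k_5), S(k_3,k_5), S(k_4,k_5)) all reduce to 0 modulo the current basis, so we have a Gröbner basis.
Inter-reduce: drop elements whose leading term is divisible by another's, tail-reduce, and make monic.
Reduced Gröbner basis: {p - 2/3*q**2 + 10/3*q + 1, q**3 - 11/2*q**2 - 2*q}.

These coincide, so the ideals are equal.
The same test decides containment: I ⊆ J iff every generator of I reduces to 0 modulo a Gröbner basis of J.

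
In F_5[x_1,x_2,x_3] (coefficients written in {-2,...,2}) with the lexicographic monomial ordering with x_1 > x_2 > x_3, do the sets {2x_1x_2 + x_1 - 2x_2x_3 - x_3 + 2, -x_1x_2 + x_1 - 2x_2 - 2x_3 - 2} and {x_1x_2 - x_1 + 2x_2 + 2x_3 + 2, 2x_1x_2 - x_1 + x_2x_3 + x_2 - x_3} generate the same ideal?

Yes, the ideals are equal.

For a fixed monomial order, each ideal has a unique reduced Gröbner basis; comparing bases decides equality.
Buchberger on the first generating set:
f_1 = 2x_1x_2 + x_1 - 2x_2x_3 - x_3 + 2, LT = x_1x_2.
f_2 = -x_1x_2 + x_1 - 2x_2 - 2x_3 - 2, LT = x_1x_2.

S(f_1,f_2): lcm = x_1x_2. S = -x_1 - x_2x_3 - 2x_2 - 1.
  reduce S modulo (f_1, f_2):
  remainder -x_1 - x_2x_3 - 2x_2 - 1 ≠ 0; add g_3 = -x_1 - x_2x_3 - 2x_2 - 1 to the basis.

S(f_1,g_3): lcm = x_1x_2. S = -2x_1 - x_2^{2}x_3 - 2x_2^{2} - x_2x_3 - x_2 + 2x_3 + 1.
  reduce S modulo (f_1, f_2, g_3):
  remainder -x_2^{2}x_3 - 2x_2^{2} + x_2x_3 - 2x_2 + 2x_3 - 2 ≠ 0; add g_4 = -x_2^{2}x_3 - 2x_2^{2} + x_2x_3 - 2x_2 + 2x_3 - 2 to the basis.

The other S-polynomials (S(f_2,g_3), S(f_1,g_4), S(f_2,g_4), S(g_3,g_4)) all reduce to 0 modulo the current basis, so we have a Gröbner basis.
Inter-reduce: drop elements whose leading term is divisible by another's, tail-reduce, and make monic.
Reduced Gröbner basis: {x_1 + x_2x_3 + 2x_2 + 1, x_2^{2}x_3 + 2x_2^{2} - x_2x_3 + 2x_2 - 2x_3 + 2}.

Buchberger on the second generating set:
h_1 = x_1x_2 - x_1 + 2x_2 + 2x_3 + 2, LT = x_1x_2.
h_2 = 2x_1x_2 - x_1 + x_2x_3 + x_2 - x_3, LT = x_1x_2.

S(h_1,h_2): lcm = x_1x_2. S = 2x_1 + 2x_2x_3 - x_2 + 2.
  reduce S modulo (h_1, h_2):
  remainder 2x_1 + 2x_2x_3 - x_2 + 2 ≠ 0; add k_3 = 2x_1 + 2x_2x_3 - x_2 + 2 to the basis.

S(h_1,k_3): lcm = x_1x_2. S = -x_1 - x_2^{2}x_3 - 2x_2^{2} + x_2 + 2x_3 + 2.
  reduce S modulo (h_1, h_2, k_3):
  remainder -x_2^{2}x_3 - 2x_2^{2} + x_2x_3 - 2x_2 + 2x_3 - 2 ≠ 0; add k_4 = -x_2^{2}x_3 - 2x_2^{2} + x_2x_3 - 2x_2 + 2x_3 - 2 to the basis.

The other S-polynomials (S(h_2,k_3), S(h_1,k_4), S(h_2,k_4), S(k_3,k_4)) all reduce to 0 modulo the current basis, so we have a Gröbner basis.
Inter-reduce: drop elements whose leading term is divisible by another's, tail-reduce, and make monic.
Reduced Gröbner basis: {x_1 + x_2x_3 + 2x_2 + 1, x_2^{2}x_3 + 2x_2^{2} - x_2x_3 + 2x_2 - 2x_3 + 2}.

The two bases agree; hence the ideals are identical.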